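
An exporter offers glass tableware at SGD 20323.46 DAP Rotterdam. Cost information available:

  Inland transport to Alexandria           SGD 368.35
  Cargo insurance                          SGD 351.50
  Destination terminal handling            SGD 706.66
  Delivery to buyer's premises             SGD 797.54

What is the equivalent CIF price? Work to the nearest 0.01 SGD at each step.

CIF price: SGD 18819.26

Not relevant to the conversion: insurance, inland to port — on the seller under both DAP and CIF; already in the DAP price and stays in the CIF price.
From DAP to CIF, the seller no longer bears: destination terminal, delivery.
CIF price = 20323.46 − 706.66 − 797.54 = 18819.26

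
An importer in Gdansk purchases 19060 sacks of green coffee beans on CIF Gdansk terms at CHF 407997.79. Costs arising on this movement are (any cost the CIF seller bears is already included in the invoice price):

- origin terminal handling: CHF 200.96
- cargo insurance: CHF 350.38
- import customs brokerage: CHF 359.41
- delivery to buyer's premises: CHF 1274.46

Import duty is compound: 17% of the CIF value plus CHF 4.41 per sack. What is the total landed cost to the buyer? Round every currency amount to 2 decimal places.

CIF: the seller pays costs through ocean freight and marine insurance to the destination port.
Already in the invoice (seller's account under CIF): origin terminal, insurance — exclude.
The CIF price already equals the CIF value: 407997.79
Ad valorem component: 407997.79 × 17% = 69359.62
Specific component: 19060 × 4.41 = 84054.60
Import duty = 69359.62 + 84054.60 = 153414.22
Buyer bears: brokerage 359.41 + delivery 1274.46 + duty 153414.22 = 155048.09
Landed cost = invoice 407997.79 + 155048.09 = 563045.88

Total landed cost: CHF 563045.88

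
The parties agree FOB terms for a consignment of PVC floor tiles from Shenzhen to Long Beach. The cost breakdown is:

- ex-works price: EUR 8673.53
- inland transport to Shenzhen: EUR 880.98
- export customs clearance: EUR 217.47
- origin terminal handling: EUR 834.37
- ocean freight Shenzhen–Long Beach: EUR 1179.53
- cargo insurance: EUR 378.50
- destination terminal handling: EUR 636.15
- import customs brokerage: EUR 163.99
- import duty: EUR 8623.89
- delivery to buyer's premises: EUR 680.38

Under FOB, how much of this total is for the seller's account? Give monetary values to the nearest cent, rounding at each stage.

Seller's account: EUR 10606.35

FOB: the seller bears costs until goods are on board at the origin port; the buyer bears freight, insurance and all costs thereafter.
Seller's account: goods 8673.53 + inland to port 880.98 + export clearance 217.47 + origin terminal 834.37 = 10606.35
Buyer's account: freight 1179.53 + insurance 378.50 + destination terminal 636.15 + brokerage 163.99 + duty 8623.89 + delivery 680.38 = 11662.44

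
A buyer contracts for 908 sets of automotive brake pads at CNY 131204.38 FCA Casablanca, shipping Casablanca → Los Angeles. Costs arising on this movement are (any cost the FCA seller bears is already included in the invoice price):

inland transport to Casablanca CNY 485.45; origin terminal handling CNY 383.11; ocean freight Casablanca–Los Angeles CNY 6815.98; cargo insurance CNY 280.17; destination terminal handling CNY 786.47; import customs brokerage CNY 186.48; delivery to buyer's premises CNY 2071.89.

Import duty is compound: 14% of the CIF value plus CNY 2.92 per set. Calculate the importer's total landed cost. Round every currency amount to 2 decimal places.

Total landed cost: CNY 163795.55

FCA: the seller delivers export-cleared goods to the carrier; the buyer bears costs from that point.
Already in the invoice (seller's account under FCA): inland to port — exclude.
CIF value = FCA price + origin terminal + freight + insurance = 131204.38 + 383.11 + 6815.98 + 280.17 = 138683.64
Ad valorem component: 138683.64 × 14% = 19415.71
Specific component: 908 × 2.92 = 2651.36
Import duty = 19415.71 + 2651.36 = 22067.07
Buyer bears: origin terminal 383.11 + freight 6815.98 + insurance 280.17 + destination terminal 786.47 + brokerage 186.48 + delivery 2071.89 + duty 22067.07 = 32591.17
Landed cost = invoice 131204.38 + 32591.17 = 163795.55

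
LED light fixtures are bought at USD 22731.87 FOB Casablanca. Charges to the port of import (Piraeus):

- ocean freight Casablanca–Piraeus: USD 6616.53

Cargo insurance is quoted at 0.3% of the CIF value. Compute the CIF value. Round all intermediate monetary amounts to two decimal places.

Let C be the CIF value. C = FOB price + freight + 0.3% × C
C − 0.3% × C = 22731.87 + 6616.53
0.997 × C = 29348.40
C = 29348.40 / 0.997 = 29436.71
Insurance premium = 0.3% × 29436.71 = 88.31

CIF value: USD 29436.71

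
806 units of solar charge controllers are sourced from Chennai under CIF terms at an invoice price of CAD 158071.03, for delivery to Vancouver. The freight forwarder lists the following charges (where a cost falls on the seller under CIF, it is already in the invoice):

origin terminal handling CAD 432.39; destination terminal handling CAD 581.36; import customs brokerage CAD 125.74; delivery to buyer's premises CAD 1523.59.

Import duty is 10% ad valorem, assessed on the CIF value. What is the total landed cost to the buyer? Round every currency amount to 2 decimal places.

Total landed cost: CAD 176108.82

CIF: the seller pays costs through ocean freight and marine insurance to the destination port.
Already in the invoice (seller's account under CIF): origin terminal — exclude.
The CIF price already equals the CIF value: 158071.03
Import duty = 158071.03 × 10% = 15807.10
Buyer bears: destination terminal 581.36 + brokerage 125.74 + delivery 1523.59 + duty 15807.10 = 18037.79
Landed cost = invoice 158071.03 + 18037.79 = 176108.82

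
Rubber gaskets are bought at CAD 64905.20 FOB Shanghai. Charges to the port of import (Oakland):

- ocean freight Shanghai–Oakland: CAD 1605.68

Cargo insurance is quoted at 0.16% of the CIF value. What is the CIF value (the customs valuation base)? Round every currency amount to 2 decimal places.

Let C be the CIF value. C = FOB price + freight + 0.16% × C
C − 0.16% × C = 64905.20 + 1605.68
0.9984 × C = 66510.88
C = 66510.88 / 0.9984 = 66617.47
Insurance premium = 0.16% × 66617.47 = 106.59

CIF value: CAD 66617.47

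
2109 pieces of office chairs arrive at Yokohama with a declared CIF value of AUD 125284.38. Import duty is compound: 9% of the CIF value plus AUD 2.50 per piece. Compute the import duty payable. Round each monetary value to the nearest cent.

Ad valorem component: 125284.38 × 9% = 11275.59
Specific component: 2109 × 2.50 = 5272.50
Import duty = 11275.59 + 5272.50 = 16548.09

Import duty: AUD 16548.09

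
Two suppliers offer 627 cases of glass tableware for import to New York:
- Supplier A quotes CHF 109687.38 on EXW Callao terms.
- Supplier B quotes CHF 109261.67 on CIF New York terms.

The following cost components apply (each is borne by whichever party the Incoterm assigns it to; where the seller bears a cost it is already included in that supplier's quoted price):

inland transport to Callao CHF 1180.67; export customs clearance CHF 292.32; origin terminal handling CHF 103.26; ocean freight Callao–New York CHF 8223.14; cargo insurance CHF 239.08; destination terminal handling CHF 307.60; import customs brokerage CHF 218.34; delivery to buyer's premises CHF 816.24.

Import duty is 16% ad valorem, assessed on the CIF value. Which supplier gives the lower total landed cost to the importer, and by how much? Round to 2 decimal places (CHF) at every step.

Supplier B is cheaper by CHF 12138.45

Supplier A (EXW):
CIF value = EXW price + inland to port + export clearance + origin terminal + freight + insurance = 109687.38 + 1180.67 + 292.32 + 103.26 + 8223.14 + 239.08 = 119725.85
Import duty = 119725.85 × 16% = 19156.14
Buyer bears (A): 1180.67 + 292.32 + 103.26 + 8223.14 + 239.08 + 307.60 + 218.34 + 816.24 = 11380.65
Landed cost (A) = invoice 109687.38 + 11380.65 + duty 19156.14 = 140224.17
Supplier B (CIF):
The CIF price already equals the CIF value: 109261.67
Import duty = 109261.67 × 16% = 17481.87
Buyer bears (B): 307.60 + 218.34 + 816.24 = 1342.18
Landed cost (B) = invoice 109261.67 + 1342.18 + duty 17481.87 = 128085.72
Difference = |140224.17 − 128085.72| = 12138.45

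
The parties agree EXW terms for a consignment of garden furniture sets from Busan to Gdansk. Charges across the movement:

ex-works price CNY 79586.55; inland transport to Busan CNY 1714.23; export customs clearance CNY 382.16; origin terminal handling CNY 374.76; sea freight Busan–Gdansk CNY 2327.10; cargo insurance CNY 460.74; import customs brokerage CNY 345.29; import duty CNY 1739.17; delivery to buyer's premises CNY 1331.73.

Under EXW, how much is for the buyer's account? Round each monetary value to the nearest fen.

EXW: the seller makes goods available at their premises; the buyer bears all onward costs.
Seller's account: goods 79586.55 = 79586.55
Buyer's account: inland to port 1714.23 + export clearance 382.16 + origin terminal 374.76 + freight 2327.10 + insurance 460.74 + brokerage 345.29 + duty 1739.17 + delivery 1331.73 = 8675.18

Buyer's account: CNY 8675.18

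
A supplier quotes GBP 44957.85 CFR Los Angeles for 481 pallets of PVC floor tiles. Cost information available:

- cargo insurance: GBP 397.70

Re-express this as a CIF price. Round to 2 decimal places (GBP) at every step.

From CFR to CIF, the seller additionally bears: insurance.
CIF price = 44957.85 + 397.70 = 45355.55

CIF price: GBP 45355.55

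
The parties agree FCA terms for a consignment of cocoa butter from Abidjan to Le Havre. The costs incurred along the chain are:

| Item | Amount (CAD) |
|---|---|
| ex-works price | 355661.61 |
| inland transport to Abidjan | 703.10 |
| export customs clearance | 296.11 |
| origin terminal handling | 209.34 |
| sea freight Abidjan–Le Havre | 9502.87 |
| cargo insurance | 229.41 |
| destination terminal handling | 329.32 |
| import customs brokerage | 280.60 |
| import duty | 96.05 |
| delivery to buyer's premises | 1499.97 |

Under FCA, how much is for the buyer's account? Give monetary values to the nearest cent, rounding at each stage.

Buyer's account: CAD 12147.56

FCA: the seller delivers export-cleared goods to the carrier; the buyer bears costs from that point.
Seller's account: goods 355661.61 + inland to port 703.10 + export clearance 296.11 = 356660.82
Buyer's account: origin terminal 209.34 + freight 9502.87 + insurance 229.41 + destination terminal 329.32 + brokerage 280.60 + duty 96.05 + delivery 1499.97 = 12147.56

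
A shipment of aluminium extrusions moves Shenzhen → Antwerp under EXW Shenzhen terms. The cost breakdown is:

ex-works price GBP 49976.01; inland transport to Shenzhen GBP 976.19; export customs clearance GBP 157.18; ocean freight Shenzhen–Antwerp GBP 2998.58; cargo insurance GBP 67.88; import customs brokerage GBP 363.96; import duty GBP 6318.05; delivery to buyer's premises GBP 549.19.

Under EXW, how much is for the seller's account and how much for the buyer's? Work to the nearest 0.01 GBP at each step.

EXW: the seller makes goods available at their premises; the buyer bears all onward costs.
Seller's account: goods 49976.01 = 49976.01
Buyer's account: inland to port 976.19 + export clearance 157.18 + freight 2998.58 + insurance 67.88 + brokerage 363.96 + duty 6318.05 + delivery 549.19 = 11431.03

Seller: GBP 49976.01; buyer: GBP 11431.03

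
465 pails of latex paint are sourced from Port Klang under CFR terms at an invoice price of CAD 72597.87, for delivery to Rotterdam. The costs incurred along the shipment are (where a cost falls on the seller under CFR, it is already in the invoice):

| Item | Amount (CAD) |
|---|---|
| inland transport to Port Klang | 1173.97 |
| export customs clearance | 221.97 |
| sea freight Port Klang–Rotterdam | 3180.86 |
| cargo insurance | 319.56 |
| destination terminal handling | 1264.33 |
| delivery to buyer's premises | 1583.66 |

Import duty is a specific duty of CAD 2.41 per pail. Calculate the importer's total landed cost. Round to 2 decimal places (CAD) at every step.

Total landed cost: CAD 76886.07

CFR: the seller pays costs through ocean freight to the destination port, but not insurance.
Already in the invoice (seller's account under CFR): inland to port, export clearance, freight — exclude.
CIF value = CFR price + insurance = 72597.87 + 319.56 = 72917.43
Import duty = 465 × 2.41 = 1120.65
Buyer bears: insurance 319.56 + destination terminal 1264.33 + delivery 1583.66 + duty 1120.65 = 4288.20
Landed cost = invoice 72597.87 + 4288.20 = 76886.07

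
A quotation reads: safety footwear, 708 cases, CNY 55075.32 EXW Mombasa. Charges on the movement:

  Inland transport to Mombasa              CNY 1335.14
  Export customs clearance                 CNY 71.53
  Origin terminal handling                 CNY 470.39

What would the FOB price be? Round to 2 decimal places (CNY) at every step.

From EXW to FOB, the seller additionally bears: inland to port, export clearance, origin terminal.
FOB price = 55075.32 + 1335.14 + 71.53 + 470.39 = 56952.38

FOB price: CNY 56952.38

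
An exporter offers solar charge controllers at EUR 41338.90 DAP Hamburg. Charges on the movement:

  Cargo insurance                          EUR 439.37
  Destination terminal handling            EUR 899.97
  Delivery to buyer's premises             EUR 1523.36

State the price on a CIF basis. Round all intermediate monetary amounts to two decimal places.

Not relevant to the conversion: insurance — on the seller under both DAP and CIF; already in the DAP price and stays in the CIF price.
From DAP to CIF, the seller no longer bears: destination terminal, delivery.
CIF price = 41338.90 − 899.97 − 1523.36 = 38915.57

CIF price: EUR 38915.57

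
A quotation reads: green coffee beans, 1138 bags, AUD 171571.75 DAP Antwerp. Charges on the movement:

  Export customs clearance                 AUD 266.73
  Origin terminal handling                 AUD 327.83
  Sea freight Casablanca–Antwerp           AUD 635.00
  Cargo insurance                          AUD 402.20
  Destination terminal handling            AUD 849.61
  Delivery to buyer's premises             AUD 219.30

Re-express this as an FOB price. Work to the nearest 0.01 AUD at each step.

FOB price: AUD 169465.64

Not relevant to the conversion: export clearance, origin terminal — on the seller under both DAP and FOB; already in the DAP price and stays in the FOB price.
From DAP to FOB, the seller no longer bears: freight, insurance, destination terminal, delivery.
FOB price = 171571.75 − 635.00 − 402.20 − 849.61 − 219.30 = 169465.64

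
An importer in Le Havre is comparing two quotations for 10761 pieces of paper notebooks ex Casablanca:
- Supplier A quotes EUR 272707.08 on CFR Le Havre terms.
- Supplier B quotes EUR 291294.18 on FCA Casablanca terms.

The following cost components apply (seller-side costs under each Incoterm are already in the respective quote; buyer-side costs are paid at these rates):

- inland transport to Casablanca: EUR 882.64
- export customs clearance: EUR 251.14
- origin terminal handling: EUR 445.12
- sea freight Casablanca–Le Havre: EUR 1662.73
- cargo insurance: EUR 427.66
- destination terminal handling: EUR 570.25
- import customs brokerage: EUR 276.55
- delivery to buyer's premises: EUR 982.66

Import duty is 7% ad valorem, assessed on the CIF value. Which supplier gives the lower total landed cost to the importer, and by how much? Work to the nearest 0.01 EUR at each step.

Supplier A (CFR):
CIF value = CFR price + insurance = 272707.08 + 427.66 = 273134.74
Import duty = 273134.74 × 7% = 19119.43
Buyer bears (A): 427.66 + 570.25 + 276.55 + 982.66 = 2257.12
Landed cost (A) = invoice 272707.08 + 2257.12 + duty 19119.43 = 294083.63
Supplier B (FCA):
CIF value = FCA price + origin terminal + freight + insurance = 291294.18 + 445.12 + 1662.73 + 427.66 = 293829.69
Import duty = 293829.69 × 7% = 20568.08
Buyer bears (B): 445.12 + 1662.73 + 427.66 + 570.25 + 276.55 + 982.66 = 4364.97
Landed cost (B) = invoice 291294.18 + 4364.97 + duty 20568.08 = 316227.23
Difference = |294083.63 − 316227.23| = 22143.60

Supplier A is cheaper by EUR 22143.60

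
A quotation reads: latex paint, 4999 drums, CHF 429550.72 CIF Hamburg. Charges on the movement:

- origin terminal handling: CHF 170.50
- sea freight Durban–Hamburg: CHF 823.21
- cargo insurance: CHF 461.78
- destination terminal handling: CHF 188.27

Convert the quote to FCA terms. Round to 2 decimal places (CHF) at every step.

Not relevant to the conversion: destination terminal — on the buyer under both terms; not part of either seller's price.
From CIF to FCA, the seller no longer bears: origin terminal, freight, insurance.
FCA price = 429550.72 − 170.50 − 823.21 − 461.78 = 428095.23

FCA price: CHF 428095.23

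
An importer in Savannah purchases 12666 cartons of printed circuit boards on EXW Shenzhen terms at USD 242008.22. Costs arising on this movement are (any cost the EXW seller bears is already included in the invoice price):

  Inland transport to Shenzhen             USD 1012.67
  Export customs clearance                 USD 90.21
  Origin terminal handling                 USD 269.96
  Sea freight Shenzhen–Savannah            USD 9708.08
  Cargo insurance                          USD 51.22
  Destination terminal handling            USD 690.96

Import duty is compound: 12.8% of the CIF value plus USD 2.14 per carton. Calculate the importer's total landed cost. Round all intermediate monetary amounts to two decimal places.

EXW: the seller makes goods available at their premises; the buyer bears all onward costs.
CIF value = EXW price + inland to port + export clearance + origin terminal + freight + insurance = 242008.22 + 1012.67 + 90.21 + 269.96 + 9708.08 + 51.22 = 253140.36
Ad valorem component: 253140.36 × 12.8% = 32401.97
Specific component: 12666 × 2.14 = 27105.24
Import duty = 32401.97 + 27105.24 = 59507.21
Buyer bears: inland to port 1012.67 + export clearance 90.21 + origin terminal 269.96 + freight 9708.08 + insurance 51.22 + destination terminal 690.96 + duty 59507.21 = 71330.31
Landed cost = invoice 242008.22 + 71330.31 = 313338.53

Total landed cost: USD 313338.53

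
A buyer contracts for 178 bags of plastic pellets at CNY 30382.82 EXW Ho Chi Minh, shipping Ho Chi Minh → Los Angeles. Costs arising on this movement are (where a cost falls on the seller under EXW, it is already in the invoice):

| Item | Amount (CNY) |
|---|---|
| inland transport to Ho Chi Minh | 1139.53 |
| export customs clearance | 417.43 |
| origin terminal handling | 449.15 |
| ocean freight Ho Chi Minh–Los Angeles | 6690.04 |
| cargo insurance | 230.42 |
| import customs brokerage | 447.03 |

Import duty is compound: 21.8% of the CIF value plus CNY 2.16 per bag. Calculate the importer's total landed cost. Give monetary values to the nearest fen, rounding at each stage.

EXW: the seller makes goods available at their premises; the buyer bears all onward costs.
CIF value = EXW price + inland to port + export clearance + origin terminal + freight + insurance = 30382.82 + 1139.53 + 417.43 + 449.15 + 6690.04 + 230.42 = 39309.39
Ad valorem component: 39309.39 × 21.8% = 8569.45
Specific component: 178 × 2.16 = 384.48
Import duty = 8569.45 + 384.48 = 8953.93
Buyer bears: inland to port 1139.53 + export clearance 417.43 + origin terminal 449.15 + freight 6690.04 + insurance 230.42 + brokerage 447.03 + duty 8953.93 = 18327.53
Landed cost = invoice 30382.82 + 18327.53 = 48710.35

Total landed cost: CNY 48710.35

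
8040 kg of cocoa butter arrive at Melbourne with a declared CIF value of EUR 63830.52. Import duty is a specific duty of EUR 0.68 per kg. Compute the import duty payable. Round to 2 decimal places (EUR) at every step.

Import duty = 8040 × 0.68 = 5467.20

Import duty: EUR 5467.20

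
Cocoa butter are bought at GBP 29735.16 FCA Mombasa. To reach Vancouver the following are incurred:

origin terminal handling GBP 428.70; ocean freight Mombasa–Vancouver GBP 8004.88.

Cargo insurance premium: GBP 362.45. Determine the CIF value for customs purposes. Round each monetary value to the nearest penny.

CIF = FCA price + pre-shipment costs + freight + insurance
CIF = 29735.16 + 428.70 + 8004.88 + 362.45 = 38531.19

CIF value: GBP 38531.19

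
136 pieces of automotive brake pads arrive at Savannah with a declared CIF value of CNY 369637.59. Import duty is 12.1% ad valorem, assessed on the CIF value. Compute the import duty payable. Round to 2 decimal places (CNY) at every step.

Import duty: CNY 44726.15

Import duty = 369637.59 × 12.1% = 44726.15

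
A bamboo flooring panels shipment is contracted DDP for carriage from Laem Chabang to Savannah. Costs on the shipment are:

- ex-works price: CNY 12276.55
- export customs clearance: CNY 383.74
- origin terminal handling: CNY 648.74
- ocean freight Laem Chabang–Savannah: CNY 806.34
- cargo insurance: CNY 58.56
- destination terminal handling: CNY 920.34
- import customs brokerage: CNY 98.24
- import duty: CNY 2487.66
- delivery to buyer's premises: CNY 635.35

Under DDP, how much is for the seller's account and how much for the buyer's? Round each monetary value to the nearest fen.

Seller: CNY 18315.52; buyer: CNY 0.00

DDP: the seller bears all costs including import duty.
Seller's account: goods 12276.55 + export clearance 383.74 + origin terminal 648.74 + freight 806.34 + insurance 58.56 + destination terminal 920.34 + brokerage 98.24 + duty 2487.66 + delivery 635.35 = 18315.52
Buyer's account: 0.00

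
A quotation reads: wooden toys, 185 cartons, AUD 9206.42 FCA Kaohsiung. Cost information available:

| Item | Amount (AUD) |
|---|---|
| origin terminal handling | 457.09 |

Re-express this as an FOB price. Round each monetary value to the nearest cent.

From FCA to FOB, the seller additionally bears: origin terminal.
FOB price = 9206.42 + 457.09 = 9663.51

FOB price: AUD 9663.51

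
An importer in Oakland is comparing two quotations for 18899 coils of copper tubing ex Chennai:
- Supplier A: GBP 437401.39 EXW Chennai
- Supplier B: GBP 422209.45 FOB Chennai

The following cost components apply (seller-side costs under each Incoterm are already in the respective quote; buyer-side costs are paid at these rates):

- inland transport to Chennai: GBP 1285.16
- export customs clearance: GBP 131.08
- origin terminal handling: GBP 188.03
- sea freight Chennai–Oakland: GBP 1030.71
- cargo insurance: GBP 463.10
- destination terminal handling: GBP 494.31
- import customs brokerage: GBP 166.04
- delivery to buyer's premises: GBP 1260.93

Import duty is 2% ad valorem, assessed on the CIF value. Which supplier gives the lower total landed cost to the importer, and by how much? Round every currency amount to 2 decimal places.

Supplier B is cheaper by GBP 17132.13

Supplier A (EXW):
CIF value = EXW price + inland to port + export clearance + origin terminal + freight + insurance = 437401.39 + 1285.16 + 131.08 + 188.03 + 1030.71 + 463.10 = 440499.47
Import duty = 440499.47 × 2% = 8809.99
Buyer bears (A): 1285.16 + 131.08 + 188.03 + 1030.71 + 463.10 + 494.31 + 166.04 + 1260.93 = 5019.36
Landed cost (A) = invoice 437401.39 + 5019.36 + duty 8809.99 = 451230.74
Supplier B (FOB):
CIF value = FOB price + freight + insurance = 422209.45 + 1030.71 + 463.10 = 423703.26
Import duty = 423703.26 × 2% = 8474.07
Buyer bears (B): 1030.71 + 463.10 + 494.31 + 166.04 + 1260.93 = 3415.09
Landed cost (B) = invoice 422209.45 + 3415.09 + duty 8474.07 = 434098.61
Difference = |451230.74 − 434098.61| = 17132.13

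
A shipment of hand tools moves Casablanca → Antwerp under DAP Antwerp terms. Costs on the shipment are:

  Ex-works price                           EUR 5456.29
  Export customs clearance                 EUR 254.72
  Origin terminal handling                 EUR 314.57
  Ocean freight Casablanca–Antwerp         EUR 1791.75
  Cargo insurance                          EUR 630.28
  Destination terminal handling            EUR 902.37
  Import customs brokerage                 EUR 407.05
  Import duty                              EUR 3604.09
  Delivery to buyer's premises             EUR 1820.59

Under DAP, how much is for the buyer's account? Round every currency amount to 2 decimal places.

Buyer's account: EUR 4011.14

DAP: the seller bears all costs to the named destination except import duty and clearance.
Seller's account: goods 5456.29 + export clearance 254.72 + origin terminal 314.57 + freight 1791.75 + insurance 630.28 + destination terminal 902.37 + delivery 1820.59 = 11170.57
Buyer's account: brokerage 407.05 + duty 3604.09 = 4011.14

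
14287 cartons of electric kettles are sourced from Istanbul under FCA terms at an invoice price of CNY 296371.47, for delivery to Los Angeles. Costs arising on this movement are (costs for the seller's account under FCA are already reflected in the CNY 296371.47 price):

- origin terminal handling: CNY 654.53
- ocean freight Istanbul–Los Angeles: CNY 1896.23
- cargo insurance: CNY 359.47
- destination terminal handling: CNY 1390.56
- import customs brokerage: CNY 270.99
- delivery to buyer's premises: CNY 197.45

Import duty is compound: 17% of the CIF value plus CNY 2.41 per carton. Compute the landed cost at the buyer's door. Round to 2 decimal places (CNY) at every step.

Total landed cost: CNY 386450.26

FCA: the seller delivers export-cleared goods to the carrier; the buyer bears costs from that point.
CIF value = FCA price + origin terminal + freight + insurance = 296371.47 + 654.53 + 1896.23 + 359.47 = 299281.70
Ad valorem component: 299281.70 × 17% = 50877.89
Specific component: 14287 × 2.41 = 34431.67
Import duty = 50877.89 + 34431.67 = 85309.56
Buyer bears: origin terminal 654.53 + freight 1896.23 + insurance 359.47 + destination terminal 1390.56 + brokerage 270.99 + delivery 197.45 + duty 85309.56 = 90078.79
Landed cost = invoice 296371.47 + 90078.79 = 386450.26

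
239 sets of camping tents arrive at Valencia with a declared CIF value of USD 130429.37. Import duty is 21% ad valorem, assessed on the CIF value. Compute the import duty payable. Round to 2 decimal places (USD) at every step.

Import duty: USD 27390.17

Import duty = 130429.37 × 21% = 27390.17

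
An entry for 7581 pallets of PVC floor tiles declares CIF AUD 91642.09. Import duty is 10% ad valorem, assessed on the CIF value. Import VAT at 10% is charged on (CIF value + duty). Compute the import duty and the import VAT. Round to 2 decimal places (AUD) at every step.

Import duty = 91642.09 × 10% = 9164.21
VAT base = CIF + duty = 91642.09 + 9164.21 = 100806.30
Import VAT = 100806.30 × 10% = 10080.63

Import duty: AUD 9164.21; import VAT: AUD 10080.63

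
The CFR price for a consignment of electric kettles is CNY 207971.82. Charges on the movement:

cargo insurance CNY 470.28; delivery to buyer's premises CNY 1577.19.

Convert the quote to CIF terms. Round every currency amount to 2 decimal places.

Not relevant to the conversion: delivery — on the buyer under both terms; not part of either seller's price.
From CFR to CIF, the seller additionally bears: insurance.
CIF price = 207971.82 + 470.28 = 208442.10

CIF price: CNY 208442.10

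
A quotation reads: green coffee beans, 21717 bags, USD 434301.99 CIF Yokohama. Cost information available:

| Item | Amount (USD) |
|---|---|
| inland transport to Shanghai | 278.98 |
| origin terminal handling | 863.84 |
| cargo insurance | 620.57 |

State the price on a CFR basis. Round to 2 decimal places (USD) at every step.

CFR price: USD 433681.42

Not relevant to the conversion: inland to port, origin terminal — on the seller under both CIF and CFR; already in the CIF price and stays in the CFR price.
From CIF to CFR, the seller no longer bears: insurance.
CFR price = 434301.99 − 620.57 = 433681.42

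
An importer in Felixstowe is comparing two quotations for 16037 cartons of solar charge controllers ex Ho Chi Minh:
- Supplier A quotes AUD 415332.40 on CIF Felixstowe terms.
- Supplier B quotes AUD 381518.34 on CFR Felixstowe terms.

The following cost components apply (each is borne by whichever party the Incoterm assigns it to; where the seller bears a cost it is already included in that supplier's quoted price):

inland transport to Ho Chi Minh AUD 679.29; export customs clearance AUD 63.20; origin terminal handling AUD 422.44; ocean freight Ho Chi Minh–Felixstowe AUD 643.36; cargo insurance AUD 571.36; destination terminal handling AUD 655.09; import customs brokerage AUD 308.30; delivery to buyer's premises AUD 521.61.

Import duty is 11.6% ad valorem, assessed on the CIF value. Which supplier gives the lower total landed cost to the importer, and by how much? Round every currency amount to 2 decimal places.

Supplier B is cheaper by AUD 37098.85

Supplier A (CIF):
The CIF price already equals the CIF value: 415332.40
Import duty = 415332.40 × 11.6% = 48178.56
Buyer bears (A): 655.09 + 308.30 + 521.61 = 1485.00
Landed cost (A) = invoice 415332.40 + 1485.00 + duty 48178.56 = 464995.96
Supplier B (CFR):
CIF value = CFR price + insurance = 381518.34 + 571.36 = 382089.70
Import duty = 382089.70 × 11.6% = 44322.41
Buyer bears (B): 571.36 + 655.09 + 308.30 + 521.61 = 2056.36
Landed cost (B) = invoice 381518.34 + 2056.36 + duty 44322.41 = 427897.11
Difference = |464995.96 − 427897.11| = 37098.85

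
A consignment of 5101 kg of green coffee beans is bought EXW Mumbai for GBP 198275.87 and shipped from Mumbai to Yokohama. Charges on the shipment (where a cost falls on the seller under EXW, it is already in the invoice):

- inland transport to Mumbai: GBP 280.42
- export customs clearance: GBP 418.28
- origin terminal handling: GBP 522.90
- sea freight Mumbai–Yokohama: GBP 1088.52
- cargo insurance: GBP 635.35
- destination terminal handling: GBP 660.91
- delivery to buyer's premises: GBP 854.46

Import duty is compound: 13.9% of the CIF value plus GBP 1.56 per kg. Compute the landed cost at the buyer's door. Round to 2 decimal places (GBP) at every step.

EXW: the seller makes goods available at their premises; the buyer bears all onward costs.
CIF value = EXW price + inland to port + export clearance + origin terminal + freight + insurance = 198275.87 + 280.42 + 418.28 + 522.90 + 1088.52 + 635.35 = 201221.34
Ad valorem component: 201221.34 × 13.9% = 27969.77
Specific component: 5101 × 1.56 = 7957.56
Import duty = 27969.77 + 7957.56 = 35927.33
Buyer bears: inland to port 280.42 + export clearance 418.28 + origin terminal 522.90 + freight 1088.52 + insurance 635.35 + destination terminal 660.91 + delivery 854.46 + duty 35927.33 = 40388.17
Landed cost = invoice 198275.87 + 40388.17 = 238664.04

Total landed cost: GBP 238664.04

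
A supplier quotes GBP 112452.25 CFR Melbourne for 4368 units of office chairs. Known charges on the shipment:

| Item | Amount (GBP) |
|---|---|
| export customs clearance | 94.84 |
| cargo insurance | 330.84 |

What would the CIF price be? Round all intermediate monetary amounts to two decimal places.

Not relevant to the conversion: export clearance — on the seller under both CFR and CIF; already in the CFR price and stays in the CIF price.
From CFR to CIF, the seller additionally bears: insurance.
CIF price = 112452.25 + 330.84 = 112783.09

CIF price: GBP 112783.09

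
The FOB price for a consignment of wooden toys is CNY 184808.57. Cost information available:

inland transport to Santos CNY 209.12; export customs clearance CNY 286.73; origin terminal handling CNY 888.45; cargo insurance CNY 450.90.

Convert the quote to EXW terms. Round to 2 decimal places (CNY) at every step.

Not relevant to the conversion: insurance — on the buyer under both terms; not part of either seller's price.
From FOB to EXW, the seller no longer bears: inland to port, export clearance, origin terminal.
EXW price = 184808.57 − 209.12 − 286.73 − 888.45 = 183424.27

EXW price: CNY 183424.27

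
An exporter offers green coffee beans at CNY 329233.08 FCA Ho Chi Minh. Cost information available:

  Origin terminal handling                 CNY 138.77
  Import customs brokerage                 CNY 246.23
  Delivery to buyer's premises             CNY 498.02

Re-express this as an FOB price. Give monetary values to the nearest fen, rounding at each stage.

FOB price: CNY 329371.85

Not relevant to the conversion: delivery, brokerage — on the buyer under both terms; not part of either seller's price.
From FCA to FOB, the seller additionally bears: origin terminal.
FOB price = 329233.08 + 138.77 = 329371.85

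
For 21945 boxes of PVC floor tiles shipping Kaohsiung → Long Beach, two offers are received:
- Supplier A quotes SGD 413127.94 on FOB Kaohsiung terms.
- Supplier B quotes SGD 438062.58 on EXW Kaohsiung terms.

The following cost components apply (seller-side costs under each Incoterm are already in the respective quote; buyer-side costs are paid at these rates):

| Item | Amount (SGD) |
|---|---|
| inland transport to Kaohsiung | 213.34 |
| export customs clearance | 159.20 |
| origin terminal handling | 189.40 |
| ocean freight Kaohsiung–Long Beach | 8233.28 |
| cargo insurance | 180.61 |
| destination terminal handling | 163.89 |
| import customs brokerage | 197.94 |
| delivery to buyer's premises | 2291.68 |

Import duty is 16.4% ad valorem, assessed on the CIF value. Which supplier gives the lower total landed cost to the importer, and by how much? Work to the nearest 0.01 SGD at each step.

Supplier A (FOB):
CIF value = FOB price + freight + insurance = 413127.94 + 8233.28 + 180.61 = 421541.83
Import duty = 421541.83 × 16.4% = 69132.86
Buyer bears (A): 8233.28 + 180.61 + 163.89 + 197.94 + 2291.68 = 11067.40
Landed cost (A) = invoice 413127.94 + 11067.40 + duty 69132.86 = 493328.20
Supplier B (EXW):
CIF value = EXW price + inland to port + export clearance + origin terminal + freight + insurance = 438062.58 + 213.34 + 159.20 + 189.40 + 8233.28 + 180.61 = 447038.41
Import duty = 447038.41 × 16.4% = 73314.30
Buyer bears (B): 213.34 + 159.20 + 189.40 + 8233.28 + 180.61 + 163.89 + 197.94 + 2291.68 = 11629.34
Landed cost (B) = invoice 438062.58 + 11629.34 + duty 73314.30 = 523006.22
Difference = |493328.20 − 523006.22| = 29678.02

Supplier A is cheaper by SGD 29678.02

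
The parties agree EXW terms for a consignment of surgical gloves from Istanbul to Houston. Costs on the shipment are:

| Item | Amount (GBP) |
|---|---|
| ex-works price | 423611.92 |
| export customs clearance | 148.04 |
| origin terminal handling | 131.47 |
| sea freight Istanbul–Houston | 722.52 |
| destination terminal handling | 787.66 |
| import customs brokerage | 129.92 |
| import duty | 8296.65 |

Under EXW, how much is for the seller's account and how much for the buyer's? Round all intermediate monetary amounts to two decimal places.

Seller: GBP 423611.92; buyer: GBP 10216.26

EXW: the seller makes goods available at their premises; the buyer bears all onward costs.
Seller's account: goods 423611.92 = 423611.92
Buyer's account: export clearance 148.04 + origin terminal 131.47 + freight 722.52 + destination terminal 787.66 + brokerage 129.92 + duty 8296.65 = 10216.26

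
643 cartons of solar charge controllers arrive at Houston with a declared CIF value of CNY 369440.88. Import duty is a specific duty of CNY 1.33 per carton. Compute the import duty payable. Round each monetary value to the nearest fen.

Import duty: CNY 855.19

Import duty = 643 × 1.33 = 855.19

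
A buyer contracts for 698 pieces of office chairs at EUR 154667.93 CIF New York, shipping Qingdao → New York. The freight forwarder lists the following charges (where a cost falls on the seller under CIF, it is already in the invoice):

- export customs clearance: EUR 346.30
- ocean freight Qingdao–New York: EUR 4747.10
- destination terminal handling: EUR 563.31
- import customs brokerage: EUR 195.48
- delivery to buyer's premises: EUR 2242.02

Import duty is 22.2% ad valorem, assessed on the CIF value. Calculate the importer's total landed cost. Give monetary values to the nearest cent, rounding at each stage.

CIF: the seller pays costs through ocean freight and marine insurance to the destination port.
Already in the invoice (seller's account under CIF): export clearance, freight — exclude.
The CIF price already equals the CIF value: 154667.93
Import duty = 154667.93 × 22.2% = 34336.28
Buyer bears: destination terminal 563.31 + brokerage 195.48 + delivery 2242.02 + duty 34336.28 = 37337.09
Landed cost = invoice 154667.93 + 37337.09 = 192005.02

Total landed cost: EUR 192005.02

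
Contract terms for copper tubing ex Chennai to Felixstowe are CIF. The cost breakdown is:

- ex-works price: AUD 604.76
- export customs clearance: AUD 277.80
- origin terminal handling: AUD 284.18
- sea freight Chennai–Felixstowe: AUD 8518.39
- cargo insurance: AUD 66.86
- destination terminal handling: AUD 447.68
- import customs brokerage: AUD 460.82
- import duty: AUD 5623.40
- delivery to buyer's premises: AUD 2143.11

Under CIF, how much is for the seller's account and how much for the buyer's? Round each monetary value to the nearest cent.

Seller: AUD 9751.99; buyer: AUD 8675.01

CIF: the seller pays costs through ocean freight and marine insurance to the destination port.
Seller's account: goods 604.76 + export clearance 277.80 + origin terminal 284.18 + freight 8518.39 + insurance 66.86 = 9751.99
Buyer's account: destination terminal 447.68 + brokerage 460.82 + duty 5623.40 + delivery 2143.11 = 8675.01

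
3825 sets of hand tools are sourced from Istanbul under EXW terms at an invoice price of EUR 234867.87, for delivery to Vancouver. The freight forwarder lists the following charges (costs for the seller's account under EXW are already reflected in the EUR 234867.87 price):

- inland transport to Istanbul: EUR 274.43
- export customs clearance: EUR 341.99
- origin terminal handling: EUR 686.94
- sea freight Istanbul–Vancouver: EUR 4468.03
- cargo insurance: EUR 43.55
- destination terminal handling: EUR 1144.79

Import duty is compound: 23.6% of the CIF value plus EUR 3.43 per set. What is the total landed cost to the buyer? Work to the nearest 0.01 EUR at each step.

Total landed cost: EUR 311748.49

EXW: the seller makes goods available at their premises; the buyer bears all onward costs.
CIF value = EXW price + inland to port + export clearance + origin terminal + freight + insurance = 234867.87 + 274.43 + 341.99 + 686.94 + 4468.03 + 43.55 = 240682.81
Ad valorem component: 240682.81 × 23.6% = 56801.14
Specific component: 3825 × 3.43 = 13119.75
Import duty = 56801.14 + 13119.75 = 69920.89
Buyer bears: inland to port 274.43 + export clearance 341.99 + origin terminal 686.94 + freight 4468.03 + insurance 43.55 + destination terminal 1144.79 + duty 69920.89 = 76880.62
Landed cost = invoice 234867.87 + 76880.62 = 311748.49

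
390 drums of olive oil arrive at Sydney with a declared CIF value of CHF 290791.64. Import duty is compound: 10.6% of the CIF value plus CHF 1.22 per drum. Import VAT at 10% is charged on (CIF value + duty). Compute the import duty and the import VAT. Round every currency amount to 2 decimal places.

Ad valorem component: 290791.64 × 10.6% = 30823.91
Specific component: 390 × 1.22 = 475.80
Import duty = 30823.91 + 475.80 = 31299.71
VAT base = CIF + duty = 290791.64 + 31299.71 = 322091.35
Import VAT = 322091.35 × 10% = 32209.14

Import duty: CHF 31299.71; import VAT: CHF 32209.14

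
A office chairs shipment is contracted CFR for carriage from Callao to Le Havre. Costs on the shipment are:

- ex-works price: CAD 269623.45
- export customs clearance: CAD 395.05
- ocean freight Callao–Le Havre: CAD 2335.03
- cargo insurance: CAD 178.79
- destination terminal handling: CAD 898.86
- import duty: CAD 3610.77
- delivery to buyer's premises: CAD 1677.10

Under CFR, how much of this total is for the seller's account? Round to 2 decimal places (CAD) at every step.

CFR: the seller pays costs through ocean freight to the destination port, but not insurance.
Seller's account: goods 269623.45 + export clearance 395.05 + freight 2335.03 = 272353.53
Buyer's account: insurance 178.79 + destination terminal 898.86 + duty 3610.77 + delivery 1677.10 = 6365.52

Seller's account: CAD 272353.53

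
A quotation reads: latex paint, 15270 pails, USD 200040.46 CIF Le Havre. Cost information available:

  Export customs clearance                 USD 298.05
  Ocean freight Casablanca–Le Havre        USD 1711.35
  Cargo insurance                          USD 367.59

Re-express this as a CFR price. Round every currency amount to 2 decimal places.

Not relevant to the conversion: export clearance, freight — on the seller under both CIF and CFR; already in the CIF price and stays in the CFR price.
From CIF to CFR, the seller no longer bears: insurance.
CFR price = 200040.46 − 367.59 = 199672.87

CFR price: USD 199672.87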